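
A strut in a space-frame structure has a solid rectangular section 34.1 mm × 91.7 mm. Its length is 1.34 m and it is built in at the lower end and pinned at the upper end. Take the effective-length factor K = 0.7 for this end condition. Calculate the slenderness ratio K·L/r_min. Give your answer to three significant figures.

λ ≈ 95.3

Buckling occurs about the weak axis: I_min = h·b³/12 with b = 34.1 mm (the shorter side).
I_min = 91.7×34.1³/12 = 3.030×10^5 mm⁴
A = 3.127×10^3 mm²;  r_min = √(I/A) = √(3.030×10^5/3.127×10^3) = 9.844 mm
L_e = K·L = 0.7 × 1.34 m = 0.9380 m = 938.00 mm
λ = L_e / r_min = 938.00 / 9.844 = 95.3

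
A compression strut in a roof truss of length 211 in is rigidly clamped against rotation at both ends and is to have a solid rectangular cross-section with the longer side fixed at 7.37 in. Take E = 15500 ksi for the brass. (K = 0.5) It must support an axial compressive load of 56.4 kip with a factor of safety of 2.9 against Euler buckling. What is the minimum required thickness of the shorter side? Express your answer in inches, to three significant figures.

b ≈ 2.69 in

Required P_cr = n·P = 2.9 × 56.4 = 163.6 kip
L_e = K·L = 0.5 × 211 = 105.5 in
Required I = P_cr·L_e²/(π²E) = 1.636×10^5 × 105.5² / (π² × 1.55×10^7) = 11.90 in⁴
Rectangle, weak axis: I_min = h·b³/12 with h = 7.37 in fixed  ⇒  b = (12I/h)^(1/3) = 2.69 in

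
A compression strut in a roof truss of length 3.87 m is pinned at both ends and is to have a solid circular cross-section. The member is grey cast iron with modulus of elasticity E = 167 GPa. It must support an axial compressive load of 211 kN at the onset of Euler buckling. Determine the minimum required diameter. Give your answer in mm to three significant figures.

d ≈ 79.1 mm

L_e = K·L = 1 × 3.87 = 3.870 m
Required I = P_cr·L_e²/(π²E) = 2.110×10^5 × 3.870² / (π² × 1.67×10^11) = 1.917×10^-6 m⁴
I_req = 1.917×10^6 mm⁴
Solid circle: I = πd⁴/64  ⇒  d = (64I/π)^(1/4) = (64×1.917×10^6/π)^(1/4) = 79.1 mm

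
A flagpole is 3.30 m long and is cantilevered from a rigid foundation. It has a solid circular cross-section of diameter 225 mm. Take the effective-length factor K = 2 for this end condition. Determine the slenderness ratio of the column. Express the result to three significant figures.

For a solid circle r = d/4 = 225/4 = 56.25 mm
L_e = K·L = 2 × 3.30 m = 6.600 m = 6600.0 mm
λ = L_e / r_min = 6600.0 / 56.25 = 117

λ ≈ 117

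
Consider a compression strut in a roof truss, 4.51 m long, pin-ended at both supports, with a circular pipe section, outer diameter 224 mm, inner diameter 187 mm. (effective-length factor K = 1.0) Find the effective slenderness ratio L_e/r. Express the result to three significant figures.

d_o = 224 mm, d_i = 187 mm
I = π(d_o⁴ − d_i⁴)/64 = π(224⁴ − 187.0⁴)/64 = 6.356×10^7 mm⁴
A = 1.194×10^4 mm²;  r_min = √(I/A) = √(6.356×10^7/1.194×10^4) = 72.95 mm
L_e = K·L = 1 × 4.51 m = 4.510 m = 4510.0 mm
λ = L_e / r_min = 4510.0 / 72.95 = 61.8

λ ≈ 61.8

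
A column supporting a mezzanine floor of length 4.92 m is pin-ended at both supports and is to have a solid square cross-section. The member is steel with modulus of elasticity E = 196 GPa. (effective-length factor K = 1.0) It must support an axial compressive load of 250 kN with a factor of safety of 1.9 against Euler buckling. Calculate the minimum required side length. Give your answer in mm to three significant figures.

a ≈ 91.9 mm

Required P_cr = n·P = 1.9 × 250 = 475.0 kN
L_e = K·L = 1 × 4.92 = 4.920 m
Required I = P_cr·L_e²/(π²E) = 4.750×10^5 × 4.920² / (π² × 1.96×10^11) = 5.944×10^-6 m⁴
I_req = 5.944×10^6 mm⁴
Solid square: I = a⁴/12  ⇒  a = (12I)^(1/4) = (12×5.944×10^6)^(1/4) = 91.9 mm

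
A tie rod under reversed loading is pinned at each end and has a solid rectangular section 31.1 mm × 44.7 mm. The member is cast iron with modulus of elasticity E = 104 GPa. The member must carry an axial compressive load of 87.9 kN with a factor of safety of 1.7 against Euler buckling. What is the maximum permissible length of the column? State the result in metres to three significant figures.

L_max ≈ 0.877 m

Buckling occurs about the weak axis: I_min = h·b³/12 with b = 31.1 mm (the shorter side).
I_min = 44.7×31.1³/12 = 1.120×10^5 mm⁴
I = 1.120×10^-7 m⁴
Required critical load P_cr = n·P = 1.7 × 87.9 = 149.4 kN = 1.494×10^5 N
From P_cr = π²EI/(K·L)²:  L = (1/K)·√(π²EI/P_cr) = (1/1)·√(π²×1.04×10^11×1.120×10^-7/1.494×10^5)
L = 0.877 m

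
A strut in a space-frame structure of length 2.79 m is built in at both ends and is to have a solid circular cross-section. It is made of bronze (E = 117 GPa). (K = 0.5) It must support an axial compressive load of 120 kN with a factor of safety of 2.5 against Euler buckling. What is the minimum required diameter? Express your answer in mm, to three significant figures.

Required P_cr = n·P = 2.5 × 120 = 300.0 kN
L_e = K·L = 0.5 × 2.79 = 1.395 m
Required I = P_cr·L_e²/(π²E) = 3.000×10^5 × 1.395² / (π² × 1.17×10^11) = 5.056×10^-7 m⁴
I_req = 5.056×10^5 mm⁴
Solid circle: I = πd⁴/64  ⇒  d = (64I/π)^(1/4) = (64×5.056×10^5/π)^(1/4) = 56.7 mm

d ≈ 56.7 mm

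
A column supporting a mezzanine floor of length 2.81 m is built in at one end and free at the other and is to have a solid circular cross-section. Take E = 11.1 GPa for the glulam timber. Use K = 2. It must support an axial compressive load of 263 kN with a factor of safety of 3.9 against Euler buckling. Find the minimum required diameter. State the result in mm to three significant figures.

d ≈ 279 mm

Required P_cr = n·P = 3.9 × 263 = 1026 kN
L_e = K·L = 2 × 2.81 = 5.620 m
Required I = P_cr·L_e²/(π²E) = 1.026×10^6 × 5.620² / (π² × 1.11×10^10) = 2.957×10^-4 m⁴
I_req = 2.957×10^8 mm⁴
Solid circle: I = πd⁴/64  ⇒  d = (64I/π)^(1/4) = (64×2.957×10^8/π)^(1/4) = 279 mm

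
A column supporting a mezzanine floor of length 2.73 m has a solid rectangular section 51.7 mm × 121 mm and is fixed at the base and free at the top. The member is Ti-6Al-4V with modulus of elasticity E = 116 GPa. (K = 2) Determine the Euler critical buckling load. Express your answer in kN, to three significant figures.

Buckling occurs about the weak axis: I_min = h·b³/12 with b = 51.7 mm (the shorter side).
I_min = 121×51.7³/12 = 1.393×10^6 mm⁴
I = 1.393×10^6 mm⁴ = 1.393×10^-6 m⁴
Effective length L_e = K·L = 2 × 2.73 = 5.460 m
P_cr = π²EI / L_e² = π² × 116×10⁹ × 1.393×10^-6 / 5.460² = 5.351×10^4 N

P_cr ≈ 53.5 kN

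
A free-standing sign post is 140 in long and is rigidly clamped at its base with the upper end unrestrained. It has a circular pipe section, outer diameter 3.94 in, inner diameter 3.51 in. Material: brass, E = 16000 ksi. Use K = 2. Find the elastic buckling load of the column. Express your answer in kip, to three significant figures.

d_o = 3.94 in, d_i = 3.51 in
I = π(d_o⁴ − d_i⁴)/64 = π(3.94⁴ − 3.510⁴)/64 = 4.378 in⁴
Effective length L_e = K·L = 2 × 140 = 280.0 in
P_cr = π²EI / L_e² = π² × 16000×10³ × 4.378 / 280.0² = 8.819×10^3 lb

P_cr ≈ 8.82 kip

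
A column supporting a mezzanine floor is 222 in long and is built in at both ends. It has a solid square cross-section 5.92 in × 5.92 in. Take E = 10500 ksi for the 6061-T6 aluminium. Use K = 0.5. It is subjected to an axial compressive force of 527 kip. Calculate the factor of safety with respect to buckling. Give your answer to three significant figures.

I = a⁴/12 = 5.92⁴/12 = 102.4 in⁴
Effective length L_e = K·L = 0.5 × 222 = 111.0 in
P_cr = π²EI / L_e² = π² × 10500×10³ × 102.4 / 111.0² = 8.609×10^5 lb
Factor of safety n = P_cr / P = 860.89 / 527 = 1.63

n ≈ 1.63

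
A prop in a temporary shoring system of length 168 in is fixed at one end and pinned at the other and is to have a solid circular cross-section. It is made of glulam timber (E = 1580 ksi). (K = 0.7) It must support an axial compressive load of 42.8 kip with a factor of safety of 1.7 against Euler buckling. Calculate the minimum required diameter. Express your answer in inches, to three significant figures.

d ≈ 6.02 in

Required P_cr = n·P = 1.7 × 42.8 = 72.76 kip
L_e = K·L = 0.7 × 168 = 117.6 in
Required I = P_cr·L_e²/(π²E) = 7.276×10^4 × 117.6² / (π² × 1.58×10^6) = 64.53 in⁴
Solid circle: I = πd⁴/64  ⇒  d = (64I/π)^(1/4) = (64×64.53/π)^(1/4) = 6.02 in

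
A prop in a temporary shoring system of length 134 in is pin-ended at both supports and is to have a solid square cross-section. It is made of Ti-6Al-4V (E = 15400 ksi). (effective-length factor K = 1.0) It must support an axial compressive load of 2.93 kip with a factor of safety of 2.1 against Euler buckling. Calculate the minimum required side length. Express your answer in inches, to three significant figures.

Required P_cr = n·P = 2.1 × 2.93 = 6.153 kip
L_e = K·L = 1 × 134 = 134.0 in
Required I = P_cr·L_e²/(π²E) = 6.153×10^3 × 134.0² / (π² × 1.54×10^7) = 0.7269 in⁴
Solid square: I = a⁴/12  ⇒  a = (12I)^(1/4) = (12×0.7269)^(1/4) = 1.72 in

a ≈ 1.72 in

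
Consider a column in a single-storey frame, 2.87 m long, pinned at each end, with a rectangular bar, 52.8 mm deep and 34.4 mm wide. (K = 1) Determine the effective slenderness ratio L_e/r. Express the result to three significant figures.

λ ≈ 289

Buckling occurs about the weak axis: I_min = h·b³/12 with b = 34.4 mm (the shorter side).
I_min = 52.8×34.4³/12 = 1.791×10^5 mm⁴
A = 1.816×10^3 mm²;  r_min = √(I/A) = √(1.791×10^5/1.816×10^3) = 9.930 mm
L_e = K·L = 1 × 2.87 m = 2.870 m = 2870.0 mm
λ = L_e / r_min = 2870.0 / 9.930 = 289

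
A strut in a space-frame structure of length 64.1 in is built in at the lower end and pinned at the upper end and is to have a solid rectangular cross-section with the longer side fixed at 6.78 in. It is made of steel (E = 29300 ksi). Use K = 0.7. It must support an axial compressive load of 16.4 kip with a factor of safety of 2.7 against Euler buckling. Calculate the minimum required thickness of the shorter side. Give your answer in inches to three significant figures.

Required P_cr = n·P = 2.7 × 16.4 = 44.28 kip
L_e = K·L = 0.7 × 64.1 = 44.87 in
Required I = P_cr·L_e²/(π²E) = 4.428×10^4 × 44.87² / (π² × 2.93×10^7) = 0.3083 in⁴
Rectangle, weak axis: I_min = h·b³/12 with h = 6.78 in fixed  ⇒  b = (12I/h)^(1/3) = 0.817 in

b ≈ 0.817 in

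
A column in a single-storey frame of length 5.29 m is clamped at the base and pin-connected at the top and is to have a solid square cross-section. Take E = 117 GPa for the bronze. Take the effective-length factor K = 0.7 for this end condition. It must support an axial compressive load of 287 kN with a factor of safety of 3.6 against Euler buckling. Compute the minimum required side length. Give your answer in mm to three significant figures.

a ≈ 110 mm

Required P_cr = n·P = 3.6 × 287 = 1033 kN
L_e = K·L = 0.7 × 5.29 = 3.703 m
Required I = P_cr·L_e²/(π²E) = 1.033×10^6 × 3.703² / (π² × 1.17×10^11) = 1.227×10^-5 m⁴
I_req = 1.227×10^7 mm⁴
Solid square: I = a⁴/12  ⇒  a = (12I)^(1/4) = (12×1.227×10^7)^(1/4) = 110 mm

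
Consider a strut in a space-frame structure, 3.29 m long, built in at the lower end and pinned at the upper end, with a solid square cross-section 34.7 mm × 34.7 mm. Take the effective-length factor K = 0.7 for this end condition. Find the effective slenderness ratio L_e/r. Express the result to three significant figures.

λ ≈ 230

For a square r = a/√12 = 34.7/√12 = 10.02 mm
L_e = K·L = 0.7 × 3.29 m = 2.303 m = 2303.0 mm
λ = L_e / r_min = 2303.0 / 10.02 = 230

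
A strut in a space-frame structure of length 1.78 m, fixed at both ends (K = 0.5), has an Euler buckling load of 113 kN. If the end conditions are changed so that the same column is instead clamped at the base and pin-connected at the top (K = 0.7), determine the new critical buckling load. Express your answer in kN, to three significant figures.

P_cr ∝ 1/K², so P_cr,new = P_cr,old × (K_old/K_new)² = 113 × (0.5/0.7)²
= 113 × 0.5102 = 57.7 kN

P_cr ≈ 57.7 kN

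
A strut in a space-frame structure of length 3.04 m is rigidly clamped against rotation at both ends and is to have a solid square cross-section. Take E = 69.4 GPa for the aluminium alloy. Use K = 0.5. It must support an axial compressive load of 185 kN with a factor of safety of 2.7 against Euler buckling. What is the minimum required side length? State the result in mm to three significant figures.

a ≈ 67.1 mm

Required P_cr = n·P = 2.7 × 185 = 499.5 kN
L_e = K·L = 0.5 × 3.04 = 1.520 m
Required I = P_cr·L_e²/(π²E) = 4.995×10^5 × 1.520² / (π² × 6.94×10^10) = 1.685×10^-6 m⁴
I_req = 1.685×10^6 mm⁴
Solid square: I = a⁴/12  ⇒  a = (12I)^(1/4) = (12×1.685×10^6)^(1/4) = 67.1 mm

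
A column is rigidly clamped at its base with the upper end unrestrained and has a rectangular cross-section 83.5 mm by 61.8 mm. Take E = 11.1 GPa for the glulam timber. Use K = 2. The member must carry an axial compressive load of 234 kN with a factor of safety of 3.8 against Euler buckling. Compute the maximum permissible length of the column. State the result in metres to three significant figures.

L_max ≈ 0.225 m

Buckling occurs about the weak axis: I_min = h·b³/12 with b = 61.8 mm (the shorter side).
I_min = 83.5×61.8³/12 = 1.642×10^6 mm⁴
I = 1.642×10^-6 m⁴
Required critical load P_cr = n·P = 3.8 × 234 = 889.2 kN = 8.892×10^5 N
From P_cr = π²EI/(K·L)²:  L = (1/K)·√(π²EI/P_cr) = (1/2)·√(π²×1.11×10^10×1.642×10^-6/8.892×10^5)
L = 0.225 m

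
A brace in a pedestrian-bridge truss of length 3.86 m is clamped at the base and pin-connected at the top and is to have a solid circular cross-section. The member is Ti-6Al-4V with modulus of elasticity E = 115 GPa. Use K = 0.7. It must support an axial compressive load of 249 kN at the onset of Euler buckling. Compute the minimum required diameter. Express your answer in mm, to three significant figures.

L_e = K·L = 0.7 × 3.86 = 2.702 m
Required I = P_cr·L_e²/(π²E) = 2.490×10^5 × 2.702² / (π² × 1.15×10^11) = 1.602×10^-6 m⁴
I_req = 1.602×10^6 mm⁴
Solid circle: I = πd⁴/64  ⇒  d = (64I/π)^(1/4) = (64×1.602×10^6/π)^(1/4) = 75.6 mm

d ≈ 75.6 mm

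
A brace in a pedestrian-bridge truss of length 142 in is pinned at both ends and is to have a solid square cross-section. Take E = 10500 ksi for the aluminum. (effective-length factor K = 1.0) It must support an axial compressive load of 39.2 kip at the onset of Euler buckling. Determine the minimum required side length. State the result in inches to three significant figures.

a ≈ 3.09 in

L_e = K·L = 1 × 142 = 142.0 in
Required I = P_cr·L_e²/(π²E) = 3.920×10^4 × 142.0² / (π² × 1.05×10^7) = 7.627 in⁴
Solid square: I = a⁴/12  ⇒  a = (12I)^(1/4) = (12×7.627)^(1/4) = 3.09 in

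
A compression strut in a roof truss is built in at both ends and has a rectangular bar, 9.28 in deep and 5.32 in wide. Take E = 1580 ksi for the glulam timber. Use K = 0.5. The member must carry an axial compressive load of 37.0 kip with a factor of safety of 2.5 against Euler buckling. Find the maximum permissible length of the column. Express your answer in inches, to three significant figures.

Buckling occurs about the weak axis: I_min = h·b³/12 with b = 5.32 in (the shorter side).
I_min = 9.28×5.32³/12 = 116.4 in⁴
Required critical load P_cr = n·P = 2.5 × 37.0 = 92.50 kip = 9.250×10^4 lb
From P_cr = π²EI/(K·L)²:  L = (1/K)·√(π²EI/P_cr) = (1/0.5)·√(π²×1.58×10^6×116.4/9.250×10^4)
L = 280 in

L_max ≈ 280 in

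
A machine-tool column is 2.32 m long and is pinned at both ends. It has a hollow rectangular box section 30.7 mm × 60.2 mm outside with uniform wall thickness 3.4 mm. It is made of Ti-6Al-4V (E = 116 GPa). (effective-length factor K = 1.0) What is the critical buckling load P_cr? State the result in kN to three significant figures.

Inner dimensions: h_i = 60.2 − 2×3.4 = 53.40 mm, b_i = 30.7 − 2×3.4 = 23.90 mm
Weak-axis I_min = (h_o·b_o³ − h_i·b_i³)/12 with b_o = 30.7, b_i = 23.90 mm (shorter outer/inner sides).
I_min = (60.2×30.7³ − 53.40×23.90³)/12 = 8.440×10^4 mm⁴
I = 8.440×10^4 mm⁴ = 8.440×10^-8 m⁴
Effective length L_e = K·L = 1 × 2.32 = 2.320 m
P_cr = π²EI / L_e² = π² × 116×10⁹ × 8.440×10^-8 / 2.320² = 1.795×10^4 N

P_cr ≈ 18.0 kN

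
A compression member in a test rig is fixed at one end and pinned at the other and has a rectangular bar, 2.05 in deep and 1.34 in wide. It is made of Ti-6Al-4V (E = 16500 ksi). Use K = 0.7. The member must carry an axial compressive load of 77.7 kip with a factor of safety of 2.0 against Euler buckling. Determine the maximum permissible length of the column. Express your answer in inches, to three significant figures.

Buckling occurs about the weak axis: I_min = h·b³/12 with b = 1.34 in (the shorter side).
I_min = 2.05×1.34³/12 = 0.4110 in⁴
Required critical load P_cr = n·P = 2.0 × 77.7 = 155.4 kip = 1.554×10^5 lb
From P_cr = π²EI/(K·L)²:  L = (1/K)·√(π²EI/P_cr) = (1/0.7)·√(π²×1.65×10^7×0.4110/1.554×10^5)
L = 29.6 in

L_max ≈ 29.6 in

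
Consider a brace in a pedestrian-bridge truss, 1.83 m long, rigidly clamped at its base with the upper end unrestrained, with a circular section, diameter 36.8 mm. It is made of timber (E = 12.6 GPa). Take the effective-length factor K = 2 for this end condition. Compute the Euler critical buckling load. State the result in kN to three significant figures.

P_cr ≈ 0.836 kN

I = πd⁴/64 = π×36.8⁴/64 = 9.002×10^4 mm⁴
I = 9.002×10^4 mm⁴ = 9.002×10^-8 m⁴
Effective length L_e = K·L = 2 × 1.83 = 3.660 m
P_cr = π²EI / L_e² = π² × 12.6×10⁹ × 9.002×10^-8 / 3.660² = 835.7 N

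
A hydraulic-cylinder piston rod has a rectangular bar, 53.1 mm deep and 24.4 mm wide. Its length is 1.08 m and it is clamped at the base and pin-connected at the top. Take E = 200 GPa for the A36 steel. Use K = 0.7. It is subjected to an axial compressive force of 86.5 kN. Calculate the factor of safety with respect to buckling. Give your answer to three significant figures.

Buckling occurs about the weak axis: I_min = h·b³/12 with b = 24.4 mm (the shorter side).
I_min = 53.1×24.4³/12 = 6.428×10^4 mm⁴
I = 6.428×10^4 mm⁴ = 6.428×10^-8 m⁴
Effective length L_e = K·L = 0.7 × 1.08 = 0.7560 m
P_cr = π²EI / L_e² = π² × 200×10⁹ × 6.428×10^-8 / 0.7560² = 2.220×10^5 N
Factor of safety n = P_cr / P = 222.01 / 86.5 = 2.57

n ≈ 2.57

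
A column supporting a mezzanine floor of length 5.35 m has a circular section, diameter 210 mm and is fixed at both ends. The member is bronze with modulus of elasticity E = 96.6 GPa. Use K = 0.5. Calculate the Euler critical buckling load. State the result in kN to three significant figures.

I = πd⁴/64 = π×210⁴/64 = 9.547×10^7 mm⁴
I = 9.547×10^7 mm⁴ = 9.547×10^-5 m⁴
Effective length L_e = K·L = 0.5 × 5.35 = 2.675 m
P_cr = π²EI / L_e² = π² × 96.6×10⁹ × 9.547×10^-5 / 2.675² = 1.272×10^7 N

P_cr ≈ 12700 kN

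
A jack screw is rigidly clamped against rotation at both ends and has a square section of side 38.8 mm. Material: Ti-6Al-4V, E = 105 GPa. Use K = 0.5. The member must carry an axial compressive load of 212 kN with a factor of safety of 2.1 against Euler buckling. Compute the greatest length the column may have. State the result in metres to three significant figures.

L_max ≈ 1.33 m

I = a⁴/12 = 38.8⁴/12 = 1.889×10^5 mm⁴
I = 1.889×10^-7 m⁴
Required critical load P_cr = n·P = 2.1 × 212 = 445.2 kN = 4.452×10^5 N
From P_cr = π²EI/(K·L)²:  L = (1/K)·√(π²EI/P_cr) = (1/0.5)·√(π²×1.05×10^11×1.889×10^-7/4.452×10^5)
L = 1.33 m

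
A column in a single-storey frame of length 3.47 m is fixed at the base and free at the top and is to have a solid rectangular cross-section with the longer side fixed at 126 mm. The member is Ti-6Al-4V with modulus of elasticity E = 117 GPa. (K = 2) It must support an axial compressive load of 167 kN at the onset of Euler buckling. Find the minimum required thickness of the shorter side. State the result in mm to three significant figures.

L_e = K·L = 2 × 3.47 = 6.940 m
Required I = P_cr·L_e²/(π²E) = 1.670×10^5 × 6.940² / (π² × 1.17×10^11) = 6.965×10^-6 m⁴
I_req = 6.965×10^6 mm⁴
Rectangle, weak axis: I_min = h·b³/12 with h = 126 mm fixed  ⇒  b = (12I/h)^(1/3) = 87.2 mm

b ≈ 87.2 mm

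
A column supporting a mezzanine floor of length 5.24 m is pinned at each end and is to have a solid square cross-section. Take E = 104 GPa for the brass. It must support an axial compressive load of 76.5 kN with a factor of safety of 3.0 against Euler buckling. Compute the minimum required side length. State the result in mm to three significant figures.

a ≈ 92.6 mm

Required P_cr = n·P = 3.0 × 76.5 = 229.5 kN
L_e = K·L = 1 × 5.24 = 5.240 m
Required I = P_cr·L_e²/(π²E) = 2.295×10^5 × 5.240² / (π² × 1.04×10^11) = 6.139×10^-6 m⁴
I_req = 6.139×10^6 mm⁴
Solid square: I = a⁴/12  ⇒  a = (12I)^(1/4) = (12×6.139×10^6)^(1/4) = 92.6 mm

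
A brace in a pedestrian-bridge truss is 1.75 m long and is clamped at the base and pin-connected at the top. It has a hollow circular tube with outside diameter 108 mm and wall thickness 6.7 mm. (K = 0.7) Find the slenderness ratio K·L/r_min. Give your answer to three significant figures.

λ ≈ 34.1

Inner diameter d_i = 108 − 2×6.7 = 94.60 mm
I = π(d_o⁴ − d_i⁴)/64 = π(108⁴ − 94.60⁴)/64 = 2.747×10^6 mm⁴
A = 2.132×10^3 mm²;  r_min = √(I/A) = √(2.747×10^6/2.132×10^3) = 35.89 mm
L_e = K·L = 0.7 × 1.75 m = 1.225 m = 1225.0 mm
λ = L_e / r_min = 1225.0 / 35.89 = 34.1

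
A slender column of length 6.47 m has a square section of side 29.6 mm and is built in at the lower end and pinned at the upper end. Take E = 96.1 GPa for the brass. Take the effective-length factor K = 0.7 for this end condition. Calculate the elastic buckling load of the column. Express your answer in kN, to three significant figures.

P_cr ≈ 2.96 kN

I = a⁴/12 = 29.6⁴/12 = 6.397×10^4 mm⁴
I = 6.397×10^4 mm⁴ = 6.397×10^-8 m⁴
Effective length L_e = K·L = 0.7 × 6.47 = 4.529 m
P_cr = π²EI / L_e² = π² × 96.1×10⁹ × 6.397×10^-8 / 4.529² = 2.958×10^3 N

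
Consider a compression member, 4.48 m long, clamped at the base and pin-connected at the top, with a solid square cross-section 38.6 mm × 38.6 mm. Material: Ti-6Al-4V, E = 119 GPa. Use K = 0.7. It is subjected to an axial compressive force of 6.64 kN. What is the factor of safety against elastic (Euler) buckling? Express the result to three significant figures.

n ≈ 3.33

I = a⁴/12 = 38.6⁴/12 = 1.850×10^5 mm⁴
I = 1.850×10^5 mm⁴ = 1.850×10^-7 m⁴
Effective length L_e = K·L = 0.7 × 4.48 = 3.136 m
P_cr = π²EI / L_e² = π² × 119×10⁹ × 1.850×10^-7 / 3.136² = 2.209×10^4 N
Factor of safety n = P_cr / P = 22.093 / 6.64 = 3.33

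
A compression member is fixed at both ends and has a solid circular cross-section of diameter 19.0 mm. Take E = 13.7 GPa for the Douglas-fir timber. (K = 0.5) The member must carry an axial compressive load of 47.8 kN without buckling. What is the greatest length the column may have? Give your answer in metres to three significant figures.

L_max ≈ 0.269 m

I = πd⁴/64 = π×19.0⁴/64 = 6.397×10^3 mm⁴
I = 6.397×10^-9 m⁴
At the buckling limit P_cr = P = 4.780×10^4 N
From P_cr = π²EI/(K·L)²:  L = (1/K)·√(π²EI/P_cr) = (1/0.5)·√(π²×1.37×10^10×6.397×10^-9/4.780×10^4)
L = 0.269 m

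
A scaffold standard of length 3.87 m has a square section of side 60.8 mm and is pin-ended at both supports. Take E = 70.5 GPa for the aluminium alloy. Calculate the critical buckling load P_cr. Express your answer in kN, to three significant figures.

P_cr ≈ 52.9 kN

I = a⁴/12 = 60.8⁴/12 = 1.139×10^6 mm⁴
I = 1.139×10^6 mm⁴ = 1.139×10^-6 m⁴
Effective length L_e = K·L = 1 × 3.87 = 3.870 m
P_cr = π²EI / L_e² = π² × 70.5×10⁹ × 1.139×10^-6 / 3.870² = 5.291×10^4 N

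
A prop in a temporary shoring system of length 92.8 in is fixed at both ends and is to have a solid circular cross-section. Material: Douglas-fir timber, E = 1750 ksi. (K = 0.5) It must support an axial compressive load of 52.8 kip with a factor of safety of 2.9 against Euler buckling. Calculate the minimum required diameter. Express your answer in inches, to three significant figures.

d ≈ 4.44 in

Required P_cr = n·P = 2.9 × 52.8 = 153.1 kip
L_e = K·L = 0.5 × 92.8 = 46.40 in
Required I = P_cr·L_e²/(π²E) = 1.531×10^5 × 46.40² / (π² × 1.75×10^6) = 19.09 in⁴
Solid circle: I = πd⁴/64  ⇒  d = (64I/π)^(1/4) = (64×19.09/π)^(1/4) = 4.44 in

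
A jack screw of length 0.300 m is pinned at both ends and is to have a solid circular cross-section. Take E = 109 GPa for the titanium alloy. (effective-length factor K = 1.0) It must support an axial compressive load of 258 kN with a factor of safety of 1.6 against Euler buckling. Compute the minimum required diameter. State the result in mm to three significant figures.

d ≈ 29.0 mm

Required P_cr = n·P = 1.6 × 258 = 412.8 kN
L_e = K·L = 1 × 0.300 = 0.3000 m
Required I = P_cr·L_e²/(π²E) = 4.128×10^5 × 0.3000² / (π² × 1.09×10^11) = 3.453×10^-8 m⁴
I_req = 3.453×10^4 mm⁴
Solid circle: I = πd⁴/64  ⇒  d = (64I/π)^(1/4) = (64×3.453×10^4/π)^(1/4) = 29.0 mm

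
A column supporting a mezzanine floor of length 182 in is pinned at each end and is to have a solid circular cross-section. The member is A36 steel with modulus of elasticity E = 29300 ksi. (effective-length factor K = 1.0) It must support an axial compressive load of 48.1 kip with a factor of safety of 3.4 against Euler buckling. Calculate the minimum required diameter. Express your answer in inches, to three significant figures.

d ≈ 4.42 in

Required P_cr = n·P = 3.4 × 48.1 = 163.5 kip
L_e = K·L = 1 × 182 = 182.0 in
Required I = P_cr·L_e²/(π²E) = 1.635×10^5 × 182.0² / (π² × 2.93×10^7) = 18.73 in⁴
Solid circle: I = πd⁴/64  ⇒  d = (64I/π)^(1/4) = (64×18.73/π)^(1/4) = 4.42 in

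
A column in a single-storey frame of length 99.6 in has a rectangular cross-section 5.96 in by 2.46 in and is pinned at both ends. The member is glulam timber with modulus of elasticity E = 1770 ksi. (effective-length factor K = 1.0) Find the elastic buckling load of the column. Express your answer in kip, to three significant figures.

P_cr ≈ 13.0 kip

Buckling occurs about the weak axis: I_min = h·b³/12 with b = 2.46 in (the shorter side).
I_min = 5.96×2.46³/12 = 7.394 in⁴
Effective length L_e = K·L = 1 × 99.6 = 99.60 in
P_cr = π²EI / L_e² = π² × 1770×10³ × 7.394 / 99.60² = 1.302×10^4 lb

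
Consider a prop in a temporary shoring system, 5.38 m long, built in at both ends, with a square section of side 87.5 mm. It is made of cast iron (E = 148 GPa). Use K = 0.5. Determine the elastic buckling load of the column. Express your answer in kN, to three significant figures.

P_cr ≈ 986 kN

I = a⁴/12 = 87.5⁴/12 = 4.885×10^6 mm⁴
I = 4.885×10^6 mm⁴ = 4.885×10^-6 m⁴
Effective length L_e = K·L = 0.5 × 5.38 = 2.690 m
P_cr = π²EI / L_e² = π² × 148×10⁹ × 4.885×10^-6 / 2.690² = 9.861×10^5 N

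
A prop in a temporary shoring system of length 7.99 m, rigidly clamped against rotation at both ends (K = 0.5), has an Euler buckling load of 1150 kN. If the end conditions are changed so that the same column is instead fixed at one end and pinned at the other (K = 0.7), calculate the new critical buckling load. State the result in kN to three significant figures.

P_cr ∝ 1/K², so P_cr,new = P_cr,old × (K_old/K_new)² = 1150 × (0.5/0.7)²
= 1150 × 0.5102 = 587 kN

P_cr ≈ 587 kN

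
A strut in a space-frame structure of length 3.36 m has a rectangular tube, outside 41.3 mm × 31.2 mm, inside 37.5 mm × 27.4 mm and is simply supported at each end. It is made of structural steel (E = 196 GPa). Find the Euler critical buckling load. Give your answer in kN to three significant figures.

P_cr ≈ 6.90 kN

Weak-axis I_min = (h_o·b_o³ − h_i·b_i³)/12 with b_o = 31.2, b_i = 27.40 mm (shorter outer/inner sides).
I_min = (41.3×31.2³ − 37.50×27.40³)/12 = 4.024×10^4 mm⁴
I = 4.024×10^4 mm⁴ = 4.024×10^-8 m⁴
Effective length L_e = K·L = 1 × 3.36 = 3.360 m
P_cr = π²EI / L_e² = π² × 196×10⁹ × 4.024×10^-8 / 3.360² = 6.896×10^3 N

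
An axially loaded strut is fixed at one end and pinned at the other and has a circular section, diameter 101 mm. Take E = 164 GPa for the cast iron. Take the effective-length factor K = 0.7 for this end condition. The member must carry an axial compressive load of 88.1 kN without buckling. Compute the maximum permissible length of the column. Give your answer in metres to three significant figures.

I = πd⁴/64 = π×101⁴/64 = 5.108×10^6 mm⁴
I = 5.108×10^-6 m⁴
At the buckling limit P_cr = P = 8.810×10^4 N
From P_cr = π²EI/(K·L)²:  L = (1/K)·√(π²EI/P_cr) = (1/0.7)·√(π²×1.64×10^11×5.108×10^-6/8.810×10^4)
L = 13.8 m

L_max ≈ 13.8 m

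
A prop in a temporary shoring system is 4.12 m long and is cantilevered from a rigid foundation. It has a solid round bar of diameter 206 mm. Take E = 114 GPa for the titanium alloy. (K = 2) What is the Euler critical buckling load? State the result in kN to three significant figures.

I = πd⁴/64 = π×206⁴/64 = 8.840×10^7 mm⁴
I = 8.840×10^7 mm⁴ = 8.840×10^-5 m⁴
Effective length L_e = K·L = 2 × 4.12 = 8.240 m
P_cr = π²EI / L_e² = π² × 114×10⁹ × 8.840×10^-5 / 8.240² = 1.465×10^6 N

P_cr ≈ 1460 kN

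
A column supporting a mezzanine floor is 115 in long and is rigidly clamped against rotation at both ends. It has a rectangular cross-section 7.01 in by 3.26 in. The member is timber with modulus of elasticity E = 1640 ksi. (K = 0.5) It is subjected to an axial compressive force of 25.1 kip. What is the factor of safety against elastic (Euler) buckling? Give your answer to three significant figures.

n ≈ 3.95

Buckling occurs about the weak axis: I_min = h·b³/12 with b = 3.26 in (the shorter side).
I_min = 7.01×3.26³/12 = 20.24 in⁴
Effective length L_e = K·L = 0.5 × 115 = 57.50 in
P_cr = π²EI / L_e² = π² × 1640×10³ × 20.24 / 57.50² = 9.908×10^4 lb
Factor of safety n = P_cr / P = 99.083 / 25.1 = 3.95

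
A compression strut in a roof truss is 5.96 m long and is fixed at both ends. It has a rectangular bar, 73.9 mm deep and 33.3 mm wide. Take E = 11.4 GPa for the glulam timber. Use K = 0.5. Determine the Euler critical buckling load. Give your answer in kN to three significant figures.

Buckling occurs about the weak axis: I_min = h·b³/12 with b = 33.3 mm (the shorter side).
I_min = 73.9×33.3³/12 = 2.274×10^5 mm⁴
I = 2.274×10^5 mm⁴ = 2.274×10^-7 m⁴
Effective length L_e = K·L = 0.5 × 5.96 = 2.980 m
P_cr = π²EI / L_e² = π² × 11.4×10⁹ × 2.274×10^-7 / 2.980² = 2.881×10^3 N

P_cr ≈ 2.88 kN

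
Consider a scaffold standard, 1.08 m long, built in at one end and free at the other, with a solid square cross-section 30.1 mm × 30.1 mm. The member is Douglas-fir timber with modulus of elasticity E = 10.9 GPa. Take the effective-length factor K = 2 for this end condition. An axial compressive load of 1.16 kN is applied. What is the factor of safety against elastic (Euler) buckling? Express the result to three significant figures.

n ≈ 1.36

I = a⁴/12 = 30.1⁴/12 = 6.840×10^4 mm⁴
I = 6.840×10^4 mm⁴ = 6.840×10^-8 m⁴
Effective length L_e = K·L = 2 × 1.08 = 2.160 m
P_cr = π²EI / L_e² = π² × 10.9×10⁹ × 6.840×10^-8 / 2.160² = 1.577×10^3 N
Factor of safety n = P_cr / P = 1.5773 / 1.16 = 1.36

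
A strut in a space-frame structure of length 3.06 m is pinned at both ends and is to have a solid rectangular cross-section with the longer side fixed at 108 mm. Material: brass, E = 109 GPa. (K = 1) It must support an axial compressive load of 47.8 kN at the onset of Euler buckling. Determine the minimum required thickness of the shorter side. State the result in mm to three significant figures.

b ≈ 35.9 mm

L_e = K·L = 1 × 3.06 = 3.060 m
Required I = P_cr·L_e²/(π²E) = 4.780×10^4 × 3.060² / (π² × 1.09×10^11) = 4.160×10^-7 m⁴
I_req = 4.160×10^5 mm⁴
Rectangle, weak axis: I_min = h·b³/12 with h = 108 mm fixed  ⇒  b = (12I/h)^(1/3) = 35.9 mm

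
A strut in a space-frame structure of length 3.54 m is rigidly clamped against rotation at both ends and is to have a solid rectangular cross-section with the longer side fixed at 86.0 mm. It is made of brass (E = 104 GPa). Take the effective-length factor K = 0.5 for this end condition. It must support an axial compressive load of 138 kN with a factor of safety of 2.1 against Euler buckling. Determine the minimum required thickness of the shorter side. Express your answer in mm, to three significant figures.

b ≈ 49.8 mm

Required P_cr = n·P = 2.1 × 138 = 289.8 kN
L_e = K·L = 0.5 × 3.54 = 1.770 m
Required I = P_cr·L_e²/(π²E) = 2.898×10^5 × 1.770² / (π² × 1.04×10^11) = 8.845×10^-7 m⁴
I_req = 8.845×10^5 mm⁴
Rectangle, weak axis: I_min = h·b³/12 with h = 86.0 mm fixed  ⇒  b = (12I/h)^(1/3) = 49.8 mm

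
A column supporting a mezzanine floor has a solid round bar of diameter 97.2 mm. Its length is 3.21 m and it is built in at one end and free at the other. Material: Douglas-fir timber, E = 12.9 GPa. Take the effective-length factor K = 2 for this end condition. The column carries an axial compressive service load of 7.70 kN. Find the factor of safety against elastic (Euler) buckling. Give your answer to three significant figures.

I = πd⁴/64 = π×97.2⁴/64 = 4.382×10^6 mm⁴
I = 4.382×10^6 mm⁴ = 4.382×10^-6 m⁴
Effective length L_e = K·L = 2 × 3.21 = 6.420 m
P_cr = π²EI / L_e² = π² × 12.9×10⁹ × 4.382×10^-6 / 6.420² = 1.353×10^4 N
Factor of safety n = P_cr / P = 13.535 / 7.70 = 1.76

n ≈ 1.76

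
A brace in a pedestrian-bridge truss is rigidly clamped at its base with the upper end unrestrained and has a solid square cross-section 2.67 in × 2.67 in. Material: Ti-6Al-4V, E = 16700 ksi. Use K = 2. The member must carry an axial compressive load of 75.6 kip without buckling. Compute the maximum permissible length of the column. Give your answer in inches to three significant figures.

I = a⁴/12 = 2.67⁴/12 = 4.235 in⁴
At the buckling limit P_cr = P = 7.560×10^4 lb
From P_cr = π²EI/(K·L)²:  L = (1/K)·√(π²EI/P_cr) = (1/2)·√(π²×1.67×10^7×4.235/7.560×10^4)
L = 48.0 in

L_max ≈ 48.0 in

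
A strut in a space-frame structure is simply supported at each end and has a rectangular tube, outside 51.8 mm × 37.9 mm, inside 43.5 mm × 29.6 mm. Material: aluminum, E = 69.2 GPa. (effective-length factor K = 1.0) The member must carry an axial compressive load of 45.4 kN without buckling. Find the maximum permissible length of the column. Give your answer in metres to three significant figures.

Weak-axis I_min = (h_o·b_o³ − h_i·b_i³)/12 with b_o = 37.9, b_i = 29.60 mm (shorter outer/inner sides).
I_min = (51.8×37.9³ − 43.50×29.60³)/12 = 1.410×10^5 mm⁴
I = 1.410×10^-7 m⁴
At the buckling limit P_cr = P = 4.540×10^4 N
From P_cr = π²EI/(K·L)²:  L = (1/K)·√(π²EI/P_cr) = (1/1)·√(π²×6.92×10^10×1.410×10^-7/4.540×10^4)
L = 1.46 m

L_max ≈ 1.46 m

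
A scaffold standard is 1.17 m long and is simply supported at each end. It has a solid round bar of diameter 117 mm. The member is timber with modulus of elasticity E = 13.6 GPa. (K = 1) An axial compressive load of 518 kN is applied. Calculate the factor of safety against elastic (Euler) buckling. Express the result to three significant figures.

n ≈ 1.74

I = πd⁴/64 = π×117⁴/64 = 9.198×10^6 mm⁴
I = 9.198×10^6 mm⁴ = 9.198×10^-6 m⁴
Effective length L_e = K·L = 1 × 1.17 = 1.170 m
P_cr = π²EI / L_e² = π² × 13.6×10⁹ × 9.198×10^-6 / 1.170² = 9.019×10^5 N
Factor of safety n = P_cr / P = 901.95 / 518 = 1.74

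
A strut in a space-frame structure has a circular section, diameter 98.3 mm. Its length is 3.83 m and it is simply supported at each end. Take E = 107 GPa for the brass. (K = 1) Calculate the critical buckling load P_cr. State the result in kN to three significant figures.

I = πd⁴/64 = π×98.3⁴/64 = 4.583×10^6 mm⁴
I = 4.583×10^6 mm⁴ = 4.583×10^-6 m⁴
Effective length L_e = K·L = 1 × 3.83 = 3.830 m
P_cr = π²EI / L_e² = π² × 107×10⁹ × 4.583×10^-6 / 3.830² = 3.300×10^5 N

P_cr ≈ 330 kN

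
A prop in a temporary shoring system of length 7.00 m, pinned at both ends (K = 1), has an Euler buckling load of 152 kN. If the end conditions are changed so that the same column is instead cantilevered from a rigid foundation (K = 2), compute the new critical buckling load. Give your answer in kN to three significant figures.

P_cr ≈ 38.0 kN

P_cr ∝ 1/K², so P_cr,new = P_cr,old × (K_old/K_new)² = 152 × (1/2)²
= 152 × 0.2500 = 38.0 kN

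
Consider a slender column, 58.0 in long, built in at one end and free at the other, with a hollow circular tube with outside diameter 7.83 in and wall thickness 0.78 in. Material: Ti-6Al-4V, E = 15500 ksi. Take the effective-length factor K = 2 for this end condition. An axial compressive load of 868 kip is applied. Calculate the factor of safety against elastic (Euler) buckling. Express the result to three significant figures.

Inner diameter d_i = 7.83 − 2×0.78 = 6.270 in
I = π(d_o⁴ − d_i⁴)/64 = π(7.83⁴ − 6.270⁴)/64 = 108.6 in⁴
Effective length L_e = K·L = 2 × 58.0 = 116.0 in
P_cr = π²EI / L_e² = π² × 15500×10³ × 108.6 / 116.0² = 1.235×10^6 lb
Factor of safety n = P_cr / P = 1235.2 / 868 = 1.42

n ≈ 1.42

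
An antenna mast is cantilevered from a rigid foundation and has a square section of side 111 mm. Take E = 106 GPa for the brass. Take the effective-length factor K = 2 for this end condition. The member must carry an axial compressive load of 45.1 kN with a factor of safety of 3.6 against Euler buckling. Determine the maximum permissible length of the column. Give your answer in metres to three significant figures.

I = a⁴/12 = 111⁴/12 = 1.265×10^7 mm⁴
I = 1.265×10^-5 m⁴
Required critical load P_cr = n·P = 3.6 × 45.1 = 162.4 kN = 1.624×10^5 N
From P_cr = π²EI/(K·L)²:  L = (1/K)·√(π²EI/P_cr) = (1/2)·√(π²×1.06×10^11×1.265×10^-5/1.624×10^5)
L = 4.51 m

L_max ≈ 4.51 m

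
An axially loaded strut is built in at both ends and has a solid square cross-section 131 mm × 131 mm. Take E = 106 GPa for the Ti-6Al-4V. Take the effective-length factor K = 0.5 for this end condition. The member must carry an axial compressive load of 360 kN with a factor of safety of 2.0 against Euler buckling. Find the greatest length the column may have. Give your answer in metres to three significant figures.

L_max ≈ 11.9 m

I = a⁴/12 = 131⁴/12 = 2.454×10^7 mm⁴
I = 2.454×10^-5 m⁴
Required critical load P_cr = n·P = 2.0 × 360 = 720.0 kN = 7.200×10^5 N
From P_cr = π²EI/(K·L)²:  L = (1/K)·√(π²EI/P_cr) = (1/0.5)·√(π²×1.06×10^11×2.454×10^-5/7.200×10^5)
L = 11.9 m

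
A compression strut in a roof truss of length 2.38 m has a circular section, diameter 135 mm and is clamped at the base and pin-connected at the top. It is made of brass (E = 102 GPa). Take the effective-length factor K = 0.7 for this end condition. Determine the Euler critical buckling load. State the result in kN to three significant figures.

I = πd⁴/64 = π×135⁴/64 = 1.630×10^7 mm⁴
I = 1.630×10^7 mm⁴ = 1.630×10^-5 m⁴
Effective length L_e = K·L = 0.7 × 2.38 = 1.666 m
P_cr = π²EI / L_e² = π² × 102×10⁹ × 1.630×10^-5 / 1.666² = 5.914×10^6 N

P_cr ≈ 5910 kN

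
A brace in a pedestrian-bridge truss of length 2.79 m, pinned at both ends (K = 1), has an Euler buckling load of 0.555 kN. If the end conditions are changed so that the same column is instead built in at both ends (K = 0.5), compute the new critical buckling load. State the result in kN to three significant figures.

P_cr ∝ 1/K², so P_cr,new = P_cr,old × (K_old/K_new)² = 0.555 × (1/0.5)²
= 0.555 × 4.000 = 2.22 kN

P_cr ≈ 2.22 kN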